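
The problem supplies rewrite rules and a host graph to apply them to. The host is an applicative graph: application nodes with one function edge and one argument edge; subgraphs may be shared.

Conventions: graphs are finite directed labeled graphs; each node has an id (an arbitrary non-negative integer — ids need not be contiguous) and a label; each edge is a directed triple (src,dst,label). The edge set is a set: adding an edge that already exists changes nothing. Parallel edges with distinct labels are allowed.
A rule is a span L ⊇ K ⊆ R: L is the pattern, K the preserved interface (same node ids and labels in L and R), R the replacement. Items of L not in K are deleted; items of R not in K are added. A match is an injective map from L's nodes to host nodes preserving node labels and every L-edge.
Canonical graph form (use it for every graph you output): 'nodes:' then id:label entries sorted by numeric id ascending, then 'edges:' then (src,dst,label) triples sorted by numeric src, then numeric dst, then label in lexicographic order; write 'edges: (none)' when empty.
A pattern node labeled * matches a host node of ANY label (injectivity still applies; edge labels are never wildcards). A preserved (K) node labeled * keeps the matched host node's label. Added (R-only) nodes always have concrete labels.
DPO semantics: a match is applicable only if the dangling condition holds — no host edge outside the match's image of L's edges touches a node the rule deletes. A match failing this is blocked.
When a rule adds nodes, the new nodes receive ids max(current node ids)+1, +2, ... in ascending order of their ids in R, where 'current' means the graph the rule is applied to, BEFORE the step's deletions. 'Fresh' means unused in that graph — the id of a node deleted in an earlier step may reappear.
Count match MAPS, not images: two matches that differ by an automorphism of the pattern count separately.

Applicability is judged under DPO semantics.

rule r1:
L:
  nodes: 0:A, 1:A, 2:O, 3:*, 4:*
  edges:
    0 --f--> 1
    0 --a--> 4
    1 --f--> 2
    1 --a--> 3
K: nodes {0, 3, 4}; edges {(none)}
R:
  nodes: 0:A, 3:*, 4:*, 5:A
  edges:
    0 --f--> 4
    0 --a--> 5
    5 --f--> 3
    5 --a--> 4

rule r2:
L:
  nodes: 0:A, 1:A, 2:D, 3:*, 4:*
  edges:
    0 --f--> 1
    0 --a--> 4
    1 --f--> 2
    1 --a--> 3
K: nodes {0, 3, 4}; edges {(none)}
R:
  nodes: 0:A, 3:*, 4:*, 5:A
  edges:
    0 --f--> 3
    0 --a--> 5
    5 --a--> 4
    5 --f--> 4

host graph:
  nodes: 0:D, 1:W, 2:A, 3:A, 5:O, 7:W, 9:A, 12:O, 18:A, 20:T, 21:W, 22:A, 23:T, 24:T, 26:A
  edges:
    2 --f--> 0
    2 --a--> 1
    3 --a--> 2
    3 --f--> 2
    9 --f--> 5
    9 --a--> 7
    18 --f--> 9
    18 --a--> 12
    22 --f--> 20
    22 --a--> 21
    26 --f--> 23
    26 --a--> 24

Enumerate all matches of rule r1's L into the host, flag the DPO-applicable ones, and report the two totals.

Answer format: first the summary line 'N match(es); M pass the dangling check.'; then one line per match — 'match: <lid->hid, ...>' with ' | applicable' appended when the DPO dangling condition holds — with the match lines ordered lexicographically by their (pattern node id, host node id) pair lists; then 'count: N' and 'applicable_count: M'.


1 match(es); 1 pass the dangling check.
match: 0->18, 1->9, 2->5, 3->7, 4->12 | applicable
count: 1
applicable_count: 1


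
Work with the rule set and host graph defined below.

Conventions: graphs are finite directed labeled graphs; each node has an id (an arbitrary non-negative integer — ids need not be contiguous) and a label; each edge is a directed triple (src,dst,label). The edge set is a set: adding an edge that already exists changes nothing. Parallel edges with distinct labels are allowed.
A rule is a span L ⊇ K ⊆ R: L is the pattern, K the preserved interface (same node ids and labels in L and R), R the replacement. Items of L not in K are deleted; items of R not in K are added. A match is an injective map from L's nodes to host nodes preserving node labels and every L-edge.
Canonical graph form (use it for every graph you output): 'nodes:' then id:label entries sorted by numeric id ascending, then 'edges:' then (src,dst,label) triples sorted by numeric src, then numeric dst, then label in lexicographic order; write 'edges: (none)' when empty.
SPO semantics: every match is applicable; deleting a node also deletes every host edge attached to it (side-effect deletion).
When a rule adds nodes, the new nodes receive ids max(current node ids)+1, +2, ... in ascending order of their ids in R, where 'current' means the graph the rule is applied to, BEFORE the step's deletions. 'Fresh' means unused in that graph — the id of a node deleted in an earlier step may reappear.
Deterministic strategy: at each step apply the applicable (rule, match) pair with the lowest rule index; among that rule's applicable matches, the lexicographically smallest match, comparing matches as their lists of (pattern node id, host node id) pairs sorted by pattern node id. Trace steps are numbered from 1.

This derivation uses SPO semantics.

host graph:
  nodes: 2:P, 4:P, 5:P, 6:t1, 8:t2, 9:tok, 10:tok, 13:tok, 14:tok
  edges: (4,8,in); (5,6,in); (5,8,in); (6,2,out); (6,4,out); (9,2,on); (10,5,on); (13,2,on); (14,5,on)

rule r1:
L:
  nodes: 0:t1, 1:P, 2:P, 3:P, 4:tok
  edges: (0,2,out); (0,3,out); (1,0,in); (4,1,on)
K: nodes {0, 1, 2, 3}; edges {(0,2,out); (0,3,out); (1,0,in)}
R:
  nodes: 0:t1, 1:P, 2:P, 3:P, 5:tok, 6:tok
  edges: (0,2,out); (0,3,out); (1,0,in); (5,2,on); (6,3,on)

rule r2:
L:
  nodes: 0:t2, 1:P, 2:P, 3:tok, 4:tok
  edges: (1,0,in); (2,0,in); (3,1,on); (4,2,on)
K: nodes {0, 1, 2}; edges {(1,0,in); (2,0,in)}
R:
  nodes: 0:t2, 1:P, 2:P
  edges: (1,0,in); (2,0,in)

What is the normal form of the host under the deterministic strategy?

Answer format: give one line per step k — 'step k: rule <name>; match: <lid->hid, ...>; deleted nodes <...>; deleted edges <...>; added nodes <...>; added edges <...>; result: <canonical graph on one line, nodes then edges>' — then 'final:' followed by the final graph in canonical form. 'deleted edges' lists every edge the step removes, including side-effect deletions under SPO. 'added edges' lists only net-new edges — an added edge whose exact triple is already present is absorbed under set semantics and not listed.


step 1: rule r1; match: 0->6, 1->5, 2->2, 3->4, 4->10; deleted nodes 10; deleted edges (10,5,on); added nodes 15, 16; added edges (15,2,on); (16,4,on); result: nodes: 2:P, 4:P, 5:P, 6:t1, 8:t2, 9:tok, 13:tok, 14:tok, 15:tok, 16:tok edges: (4,8,in); (5,6,in); (5,8,in); (6,2,out); (6,4,out); (9,2,on); (13,2,on); (14,5,on); (15,2,on); (16,4,on)
step 2: rule r1; match: 0->6, 1->5, 2->2, 3->4, 4->14; deleted nodes 14; deleted edges (14,5,on); added nodes 17, 18; added edges (17,2,on); (18,4,on); result: nodes: 2:P, 4:P, 5:P, 6:t1, 8:t2, 9:tok, 13:tok, 15:tok, 16:tok, 17:tok, 18:tok edges: (4,8,in); (5,6,in); (5,8,in); (6,2,out); (6,4,out); (9,2,on); (13,2,on); (15,2,on); (16,4,on); (17,2,on); (18,4,on)
final:
nodes: 2:P, 4:P, 5:P, 6:t1, 8:t2, 9:tok, 13:tok, 15:tok, 16:tok, 17:tok, 18:tok
edges: (4,8,in); (5,6,in); (5,8,in); (6,2,out); (6,4,out); (9,2,on); (13,2,on); (15,2,on); (16,4,on); (17,2,on); (18,4,on)


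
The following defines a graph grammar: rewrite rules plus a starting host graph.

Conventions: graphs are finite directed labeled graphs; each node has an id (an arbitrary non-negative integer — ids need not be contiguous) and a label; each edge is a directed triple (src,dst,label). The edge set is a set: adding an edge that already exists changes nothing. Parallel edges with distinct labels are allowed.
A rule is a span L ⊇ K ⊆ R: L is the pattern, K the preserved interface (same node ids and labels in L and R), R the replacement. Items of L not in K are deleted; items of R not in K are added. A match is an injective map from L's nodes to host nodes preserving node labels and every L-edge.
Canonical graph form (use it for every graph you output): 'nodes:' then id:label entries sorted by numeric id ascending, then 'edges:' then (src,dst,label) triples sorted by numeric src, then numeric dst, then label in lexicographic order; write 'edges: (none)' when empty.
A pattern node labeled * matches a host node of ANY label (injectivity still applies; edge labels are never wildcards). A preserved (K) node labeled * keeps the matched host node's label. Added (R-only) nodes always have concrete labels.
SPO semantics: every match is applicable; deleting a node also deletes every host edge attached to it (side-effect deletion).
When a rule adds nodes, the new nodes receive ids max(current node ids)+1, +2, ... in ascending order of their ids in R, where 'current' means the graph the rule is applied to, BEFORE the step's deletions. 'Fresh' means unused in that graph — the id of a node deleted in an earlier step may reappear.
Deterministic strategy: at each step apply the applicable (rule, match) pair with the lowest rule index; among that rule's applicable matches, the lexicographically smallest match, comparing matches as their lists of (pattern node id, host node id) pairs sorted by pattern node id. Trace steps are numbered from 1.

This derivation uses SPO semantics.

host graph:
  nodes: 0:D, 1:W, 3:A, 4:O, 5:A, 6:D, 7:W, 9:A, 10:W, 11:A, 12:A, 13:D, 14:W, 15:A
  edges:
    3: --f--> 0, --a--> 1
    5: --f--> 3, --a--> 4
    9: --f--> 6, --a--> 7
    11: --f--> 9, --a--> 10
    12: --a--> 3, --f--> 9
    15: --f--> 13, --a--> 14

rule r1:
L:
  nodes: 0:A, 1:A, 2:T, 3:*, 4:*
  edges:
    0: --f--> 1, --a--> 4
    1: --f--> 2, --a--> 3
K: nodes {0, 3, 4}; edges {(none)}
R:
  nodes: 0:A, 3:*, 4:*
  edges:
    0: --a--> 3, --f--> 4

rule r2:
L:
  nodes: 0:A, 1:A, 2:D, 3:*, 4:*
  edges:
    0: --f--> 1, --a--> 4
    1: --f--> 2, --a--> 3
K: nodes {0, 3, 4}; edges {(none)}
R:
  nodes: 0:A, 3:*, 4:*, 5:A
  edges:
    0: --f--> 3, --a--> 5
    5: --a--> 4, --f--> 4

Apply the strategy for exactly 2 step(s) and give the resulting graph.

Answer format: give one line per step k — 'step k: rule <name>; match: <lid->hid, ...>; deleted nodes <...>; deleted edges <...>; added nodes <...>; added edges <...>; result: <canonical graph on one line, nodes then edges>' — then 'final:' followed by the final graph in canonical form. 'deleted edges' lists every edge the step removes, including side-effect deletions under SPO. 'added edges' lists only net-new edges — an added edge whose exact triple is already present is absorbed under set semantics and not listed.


step 1: rule r2; match: 0->5, 1->3, 2->0, 3->1, 4->4; deleted nodes 0, 3; deleted edges (3,0,f); (3,1,a); (5,3,f); (5,4,a); (12,3,a); added nodes 16; added edges (5,1,f); (5,16,a); (16,4,a); (16,4,f); result: nodes: 1:W, 4:O, 5:A, 6:D, 7:W, 9:A, 10:W, 11:A, 12:A, 13:D, 14:W, 15:A, 16:A edges: (5,1,f); (5,16,a); (9,6,f); (9,7,a); (11,9,f); (11,10,a); (12,9,f); (15,13,f); (15,14,a); (16,4,a); (16,4,f)
step 2: rule r2; match: 0->11, 1->9, 2->6, 3->7, 4->10; deleted nodes 6, 9; deleted edges (9,6,f); (9,7,a); (11,9,f); (11,10,a); (12,9,f); added nodes 17; added edges (11,7,f); (11,17,a); (17,10,a); (17,10,f); result: nodes: 1:W, 4:O, 5:A, 7:W, 10:W, 11:A, 12:A, 13:D, 14:W, 15:A, 16:A, 17:A edges: (5,1,f); (5,16,a); (11,7,f); (11,17,a); (15,13,f); (15,14,a); (16,4,a); (16,4,f); (17,10,a); (17,10,f)
final:
nodes: 1:W, 4:O, 5:A, 7:W, 10:W, 11:A, 12:A, 13:D, 14:W, 15:A, 16:A, 17:A
edges: (5,1,f); (5,16,a); (11,7,f); (11,17,a); (15,13,f); (15,14,a); (16,4,a); (16,4,f); (17,10,a); (17,10,f)


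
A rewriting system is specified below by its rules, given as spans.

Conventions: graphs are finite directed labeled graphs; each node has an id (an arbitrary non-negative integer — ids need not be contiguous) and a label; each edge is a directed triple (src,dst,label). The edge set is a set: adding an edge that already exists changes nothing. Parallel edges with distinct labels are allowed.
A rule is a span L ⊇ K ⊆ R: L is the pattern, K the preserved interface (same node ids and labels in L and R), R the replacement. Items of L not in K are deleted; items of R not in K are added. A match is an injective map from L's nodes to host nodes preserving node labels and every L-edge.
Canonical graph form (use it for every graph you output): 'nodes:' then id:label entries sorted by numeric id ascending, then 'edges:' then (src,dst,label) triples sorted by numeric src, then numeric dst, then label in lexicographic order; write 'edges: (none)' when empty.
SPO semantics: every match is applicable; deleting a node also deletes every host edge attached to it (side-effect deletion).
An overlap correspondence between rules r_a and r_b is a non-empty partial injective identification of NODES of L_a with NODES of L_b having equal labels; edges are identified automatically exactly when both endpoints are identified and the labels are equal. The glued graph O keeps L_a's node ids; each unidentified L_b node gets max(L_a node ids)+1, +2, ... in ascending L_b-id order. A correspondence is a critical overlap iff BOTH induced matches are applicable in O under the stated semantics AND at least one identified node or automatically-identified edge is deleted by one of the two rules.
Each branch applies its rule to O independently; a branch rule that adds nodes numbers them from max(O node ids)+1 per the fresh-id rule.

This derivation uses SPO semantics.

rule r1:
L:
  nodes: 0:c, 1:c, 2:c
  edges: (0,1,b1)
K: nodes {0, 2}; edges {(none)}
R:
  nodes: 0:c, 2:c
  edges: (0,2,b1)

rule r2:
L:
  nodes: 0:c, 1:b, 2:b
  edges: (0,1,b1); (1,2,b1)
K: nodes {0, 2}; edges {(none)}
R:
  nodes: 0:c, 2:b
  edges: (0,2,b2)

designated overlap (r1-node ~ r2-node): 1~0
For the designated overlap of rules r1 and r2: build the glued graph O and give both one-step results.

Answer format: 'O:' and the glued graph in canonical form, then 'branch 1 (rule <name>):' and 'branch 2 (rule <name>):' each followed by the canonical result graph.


O:
nodes: 0:c, 1:c, 2:c, 3:b, 4:b
edges: (0,1,b1); (1,3,b1); (3,4,b1)
branch 1 (rule r1):
nodes: 0:c, 2:c, 3:b, 4:b
edges: (0,2,b1); (3,4,b1)
branch 2 (rule r2):
nodes: 0:c, 1:c, 2:c, 4:b
edges: (0,1,b1); (1,4,b2)


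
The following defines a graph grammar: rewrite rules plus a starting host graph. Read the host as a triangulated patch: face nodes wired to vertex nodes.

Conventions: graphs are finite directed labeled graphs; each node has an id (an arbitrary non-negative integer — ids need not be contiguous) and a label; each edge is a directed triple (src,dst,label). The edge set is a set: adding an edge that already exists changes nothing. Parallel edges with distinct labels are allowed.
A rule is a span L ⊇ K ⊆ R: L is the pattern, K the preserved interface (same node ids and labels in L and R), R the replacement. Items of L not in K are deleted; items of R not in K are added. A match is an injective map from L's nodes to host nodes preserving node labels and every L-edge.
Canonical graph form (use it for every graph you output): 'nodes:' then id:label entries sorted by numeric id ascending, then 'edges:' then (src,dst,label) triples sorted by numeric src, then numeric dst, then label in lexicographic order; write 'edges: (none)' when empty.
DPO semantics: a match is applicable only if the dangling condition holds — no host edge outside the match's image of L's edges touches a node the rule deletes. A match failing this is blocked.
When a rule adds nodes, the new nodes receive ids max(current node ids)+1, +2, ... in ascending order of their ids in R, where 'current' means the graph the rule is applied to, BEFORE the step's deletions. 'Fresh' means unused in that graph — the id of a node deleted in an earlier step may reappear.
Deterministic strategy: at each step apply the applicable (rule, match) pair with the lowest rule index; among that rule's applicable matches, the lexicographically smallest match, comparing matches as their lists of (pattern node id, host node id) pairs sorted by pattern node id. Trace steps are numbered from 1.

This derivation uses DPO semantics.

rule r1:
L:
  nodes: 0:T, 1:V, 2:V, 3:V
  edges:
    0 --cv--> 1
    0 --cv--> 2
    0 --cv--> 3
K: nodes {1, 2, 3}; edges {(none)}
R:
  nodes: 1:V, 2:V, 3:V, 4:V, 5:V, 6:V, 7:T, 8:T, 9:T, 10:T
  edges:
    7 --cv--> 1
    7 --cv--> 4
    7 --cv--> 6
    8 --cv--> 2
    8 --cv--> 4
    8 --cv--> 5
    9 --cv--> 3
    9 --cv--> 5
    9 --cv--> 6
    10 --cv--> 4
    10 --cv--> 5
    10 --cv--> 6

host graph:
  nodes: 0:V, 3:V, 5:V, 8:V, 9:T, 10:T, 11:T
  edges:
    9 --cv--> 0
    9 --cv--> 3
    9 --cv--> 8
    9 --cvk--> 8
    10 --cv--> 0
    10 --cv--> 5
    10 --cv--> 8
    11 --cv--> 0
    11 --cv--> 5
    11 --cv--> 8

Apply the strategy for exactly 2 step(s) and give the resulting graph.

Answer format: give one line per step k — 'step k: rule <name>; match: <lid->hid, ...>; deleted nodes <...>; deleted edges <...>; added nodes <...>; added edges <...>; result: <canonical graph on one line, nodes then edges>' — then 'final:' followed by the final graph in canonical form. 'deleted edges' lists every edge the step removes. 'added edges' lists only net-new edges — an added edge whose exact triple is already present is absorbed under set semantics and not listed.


step 1: rule r1; match: 0->10, 1->0, 2->5, 3->8; deleted nodes 10; deleted edges (10,0,cv); (10,5,cv); (10,8,cv); added nodes 12, 13, 14, 15, 16, 17, 18; added edges (15,0,cv); (15,12,cv); (15,14,cv); (16,5,cv); (16,12,cv); (16,13,cv); (17,8,cv); (17,13,cv); (17,14,cv); (18,12,cv); (18,13,cv); (18,14,cv); result: nodes: 0:V, 3:V, 5:V, 8:V, 9:T, 11:T, 12:V, 13:V, 14:V, 15:T, 16:T, 17:T, 18:T edges: (9,0,cv); (9,3,cv); (9,8,cv); (9,8,cvk); (11,0,cv); (11,5,cv); (11,8,cv); (15,0,cv); (15,12,cv); (15,14,cv); (16,5,cv); (16,12,cv); (16,13,cv); (17,8,cv); (17,13,cv); (17,14,cv); (18,12,cv); (18,13,cv); (18,14,cv)
step 2: rule r1; match: 0->11, 1->0, 2->5, 3->8; deleted nodes 11; deleted edges (11,0,cv); (11,5,cv); (11,8,cv); added nodes 19, 20, 21, 22, 23, 24, 25; added edges (22,0,cv); (22,19,cv); (22,21,cv); (23,5,cv); (23,19,cv); (23,20,cv); (24,8,cv); (24,20,cv); (24,21,cv); (25,19,cv); (25,20,cv); (25,21,cv); result: nodes: 0:V, 3:V, 5:V, 8:V, 9:T, 12:V, 13:V, 14:V, 15:T, 16:T, 17:T, 18:T, 19:V, 20:V, 21:V, 22:T, 23:T, 24:T, 25:T edges: (9,0,cv); (9,3,cv); (9,8,cv); (9,8,cvk); (15,0,cv); (15,12,cv); (15,14,cv); (16,5,cv); (16,12,cv); (16,13,cv); (17,8,cv); (17,13,cv); (17,14,cv); (18,12,cv); (18,13,cv); (18,14,cv); (22,0,cv); (22,19,cv); (22,21,cv); (23,5,cv); (23,19,cv); (23,20,cv); (24,8,cv); (24,20,cv); (24,21,cv); (25,19,cv); (25,20,cv); (25,21,cv)
final:
nodes: 0:V, 3:V, 5:V, 8:V, 9:T, 12:V, 13:V, 14:V, 15:T, 16:T, 17:T, 18:T, 19:V, 20:V, 21:V, 22:T, 23:T, 24:T, 25:T
edges: (9,0,cv); (9,3,cv); (9,8,cv); (9,8,cvk); (15,0,cv); (15,12,cv); (15,14,cv); (16,5,cv); (16,12,cv); (16,13,cv); (17,8,cv); (17,13,cv); (17,14,cv); (18,12,cv); (18,13,cv); (18,14,cv); (22,0,cv); (22,19,cv); (22,21,cv); (23,5,cv); (23,19,cv); (23,20,cv); (24,8,cv); (24,20,cv); (24,21,cv); (25,19,cv); (25,20,cv); (25,21,cv)


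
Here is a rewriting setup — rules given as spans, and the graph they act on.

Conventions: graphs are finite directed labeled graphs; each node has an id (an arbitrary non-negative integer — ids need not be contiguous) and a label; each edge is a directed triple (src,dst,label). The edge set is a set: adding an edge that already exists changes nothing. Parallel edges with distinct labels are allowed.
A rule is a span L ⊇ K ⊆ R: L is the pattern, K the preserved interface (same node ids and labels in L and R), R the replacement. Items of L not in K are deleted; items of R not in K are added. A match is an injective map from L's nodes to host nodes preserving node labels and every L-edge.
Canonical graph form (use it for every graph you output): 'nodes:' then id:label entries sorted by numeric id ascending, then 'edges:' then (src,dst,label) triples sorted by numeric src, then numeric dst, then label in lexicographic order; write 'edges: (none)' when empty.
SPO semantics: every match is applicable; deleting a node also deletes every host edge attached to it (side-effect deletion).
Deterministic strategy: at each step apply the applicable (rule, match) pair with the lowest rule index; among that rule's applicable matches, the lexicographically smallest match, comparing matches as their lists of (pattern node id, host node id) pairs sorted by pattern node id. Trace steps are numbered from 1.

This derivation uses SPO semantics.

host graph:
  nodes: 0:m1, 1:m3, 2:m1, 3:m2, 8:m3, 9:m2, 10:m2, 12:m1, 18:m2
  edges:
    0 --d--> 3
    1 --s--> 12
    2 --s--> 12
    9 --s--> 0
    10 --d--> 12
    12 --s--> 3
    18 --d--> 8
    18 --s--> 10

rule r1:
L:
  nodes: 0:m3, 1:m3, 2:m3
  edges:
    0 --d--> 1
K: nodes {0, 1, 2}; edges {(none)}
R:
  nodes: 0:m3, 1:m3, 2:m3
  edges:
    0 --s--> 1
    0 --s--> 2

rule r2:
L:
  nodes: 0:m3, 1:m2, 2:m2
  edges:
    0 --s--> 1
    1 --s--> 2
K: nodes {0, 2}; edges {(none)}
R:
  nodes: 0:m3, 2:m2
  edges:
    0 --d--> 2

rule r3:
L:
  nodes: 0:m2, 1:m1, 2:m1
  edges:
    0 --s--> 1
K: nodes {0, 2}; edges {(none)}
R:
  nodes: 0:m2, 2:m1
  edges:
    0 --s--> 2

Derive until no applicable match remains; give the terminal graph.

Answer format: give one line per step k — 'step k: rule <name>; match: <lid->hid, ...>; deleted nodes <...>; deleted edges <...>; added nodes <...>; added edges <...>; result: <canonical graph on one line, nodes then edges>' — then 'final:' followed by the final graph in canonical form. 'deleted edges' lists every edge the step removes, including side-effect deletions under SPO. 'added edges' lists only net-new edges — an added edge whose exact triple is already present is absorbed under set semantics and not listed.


step 1: rule r3; match: 0->9, 1->0, 2->2; deleted nodes 0; deleted edges (0,3,d); (9,0,s); added nodes (none); added edges (9,2,s); result: nodes: 1:m3, 2:m1, 3:m2, 8:m3, 9:m2, 10:m2, 12:m1, 18:m2 edges: (1,12,s); (2,12,s); (9,2,s); (10,12,d); (12,3,s); (18,8,d); (18,10,s)
step 2: rule r3; match: 0->9, 1->2, 2->12; deleted nodes 2; deleted edges (2,12,s); (9,2,s); added nodes (none); added edges (9,12,s); result: nodes: 1:m3, 3:m2, 8:m3, 9:m2, 10:m2, 12:m1, 18:m2 edges: (1,12,s); (9,12,s); (10,12,d); (12,3,s); (18,8,d); (18,10,s)
final:
nodes: 1:m3, 3:m2, 8:m3, 9:m2, 10:m2, 12:m1, 18:m2
edges: (1,12,s); (9,12,s); (10,12,d); (12,3,s); (18,8,d); (18,10,s)


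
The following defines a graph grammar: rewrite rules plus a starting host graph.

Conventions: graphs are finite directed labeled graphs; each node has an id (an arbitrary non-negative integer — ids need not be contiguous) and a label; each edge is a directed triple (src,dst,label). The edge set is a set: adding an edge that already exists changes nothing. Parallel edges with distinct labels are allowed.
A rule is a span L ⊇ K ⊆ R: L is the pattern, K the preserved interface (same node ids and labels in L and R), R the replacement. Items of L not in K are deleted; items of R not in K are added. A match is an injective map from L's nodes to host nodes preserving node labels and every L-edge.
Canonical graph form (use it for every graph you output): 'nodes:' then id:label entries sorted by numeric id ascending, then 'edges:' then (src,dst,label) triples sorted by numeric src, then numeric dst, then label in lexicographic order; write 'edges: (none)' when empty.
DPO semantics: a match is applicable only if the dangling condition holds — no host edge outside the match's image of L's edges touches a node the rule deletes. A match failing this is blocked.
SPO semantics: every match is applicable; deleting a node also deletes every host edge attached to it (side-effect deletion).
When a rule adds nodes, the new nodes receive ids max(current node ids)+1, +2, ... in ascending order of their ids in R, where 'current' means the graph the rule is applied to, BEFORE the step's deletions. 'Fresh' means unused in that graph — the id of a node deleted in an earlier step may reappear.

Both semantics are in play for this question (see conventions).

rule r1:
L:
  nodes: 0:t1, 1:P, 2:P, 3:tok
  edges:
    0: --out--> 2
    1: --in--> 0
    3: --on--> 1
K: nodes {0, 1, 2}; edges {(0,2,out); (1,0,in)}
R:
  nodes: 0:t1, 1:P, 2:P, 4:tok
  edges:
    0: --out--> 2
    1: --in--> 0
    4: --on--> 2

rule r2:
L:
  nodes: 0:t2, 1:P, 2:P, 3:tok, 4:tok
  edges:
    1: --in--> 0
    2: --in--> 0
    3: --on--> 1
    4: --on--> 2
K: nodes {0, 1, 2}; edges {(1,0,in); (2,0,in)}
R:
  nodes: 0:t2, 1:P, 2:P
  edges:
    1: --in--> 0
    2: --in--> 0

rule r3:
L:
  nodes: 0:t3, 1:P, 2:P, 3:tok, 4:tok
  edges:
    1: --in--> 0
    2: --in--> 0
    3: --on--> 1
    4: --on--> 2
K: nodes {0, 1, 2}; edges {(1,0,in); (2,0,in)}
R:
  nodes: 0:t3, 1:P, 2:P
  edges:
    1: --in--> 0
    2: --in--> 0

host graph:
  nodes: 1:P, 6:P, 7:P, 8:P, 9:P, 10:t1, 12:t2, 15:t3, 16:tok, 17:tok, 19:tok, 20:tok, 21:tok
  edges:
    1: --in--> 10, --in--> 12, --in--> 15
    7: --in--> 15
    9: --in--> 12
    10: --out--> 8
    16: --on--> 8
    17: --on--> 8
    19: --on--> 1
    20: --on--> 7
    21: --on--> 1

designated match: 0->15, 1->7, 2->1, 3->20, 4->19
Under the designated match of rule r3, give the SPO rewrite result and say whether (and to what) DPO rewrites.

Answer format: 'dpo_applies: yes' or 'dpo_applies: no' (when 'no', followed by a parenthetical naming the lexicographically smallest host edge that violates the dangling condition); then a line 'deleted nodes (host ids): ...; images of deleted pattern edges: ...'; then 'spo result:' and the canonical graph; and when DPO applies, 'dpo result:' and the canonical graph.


dpo_applies: yes
deleted nodes (host ids): 19, 20; images of deleted pattern edges: (19,1,on); (20,7,on)
spo result:
nodes: 1:P, 6:P, 7:P, 8:P, 9:P, 10:t1, 12:t2, 15:t3, 16:tok, 17:tok, 21:tok
edges: (1,10,in); (1,12,in); (1,15,in); (7,15,in); (9,12,in); (10,8,out); (16,8,on); (17,8,on); (21,1,on)
dpo result:
nodes: 1:P, 6:P, 7:P, 8:P, 9:P, 10:t1, 12:t2, 15:t3, 16:tok, 17:tok, 21:tok
edges: (1,10,in); (1,12,in); (1,15,in); (7,15,in); (9,12,in); (10,8,out); (16,8,on); (17,8,on); (21,1,on)


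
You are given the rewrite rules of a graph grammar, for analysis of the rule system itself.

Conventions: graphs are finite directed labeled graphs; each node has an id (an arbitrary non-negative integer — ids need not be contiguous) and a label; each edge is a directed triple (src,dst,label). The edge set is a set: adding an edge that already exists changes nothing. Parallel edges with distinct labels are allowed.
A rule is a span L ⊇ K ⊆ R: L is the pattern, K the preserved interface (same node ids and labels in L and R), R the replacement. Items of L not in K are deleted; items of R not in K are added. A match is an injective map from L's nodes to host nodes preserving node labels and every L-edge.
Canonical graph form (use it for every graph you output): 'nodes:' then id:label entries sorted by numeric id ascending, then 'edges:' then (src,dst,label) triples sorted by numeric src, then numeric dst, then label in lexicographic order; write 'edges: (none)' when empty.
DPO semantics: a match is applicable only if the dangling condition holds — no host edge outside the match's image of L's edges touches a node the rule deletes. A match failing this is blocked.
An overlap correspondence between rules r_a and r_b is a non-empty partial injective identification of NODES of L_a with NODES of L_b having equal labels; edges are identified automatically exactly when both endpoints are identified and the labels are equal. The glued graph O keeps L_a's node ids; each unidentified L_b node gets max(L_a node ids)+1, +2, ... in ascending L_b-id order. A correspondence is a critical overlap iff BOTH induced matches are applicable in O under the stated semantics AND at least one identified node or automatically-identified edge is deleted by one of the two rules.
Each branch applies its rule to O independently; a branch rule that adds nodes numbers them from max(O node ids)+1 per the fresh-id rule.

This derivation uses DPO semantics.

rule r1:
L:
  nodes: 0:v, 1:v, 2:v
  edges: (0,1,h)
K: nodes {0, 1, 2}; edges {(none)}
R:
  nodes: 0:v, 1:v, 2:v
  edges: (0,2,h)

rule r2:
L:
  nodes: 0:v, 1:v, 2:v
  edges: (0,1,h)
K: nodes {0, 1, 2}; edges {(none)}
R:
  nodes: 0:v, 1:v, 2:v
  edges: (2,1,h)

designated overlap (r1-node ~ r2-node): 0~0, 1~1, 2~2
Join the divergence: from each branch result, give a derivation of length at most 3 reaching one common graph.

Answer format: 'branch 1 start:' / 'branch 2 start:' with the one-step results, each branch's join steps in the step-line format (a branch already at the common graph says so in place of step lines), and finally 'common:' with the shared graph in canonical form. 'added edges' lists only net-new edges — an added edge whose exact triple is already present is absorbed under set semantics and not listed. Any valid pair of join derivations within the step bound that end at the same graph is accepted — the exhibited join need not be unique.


branch 1 start:
nodes: 0:v, 1:v, 2:v
edges: (0,2,h)
branch 2 start:
nodes: 0:v, 1:v, 2:v
edges: (2,1,h)
branch 1 step 1: rule r1; match: 0->0, 1->2, 2->1; deleted nodes (none); deleted edges (0,2,h); added nodes (none); added edges (0,1,h); result: nodes: 0:v, 1:v, 2:v edges: (0,1,h)
branch 2 step 1: rule r2; match: 0->2, 1->1, 2->0; deleted nodes (none); deleted edges (2,1,h); added nodes (none); added edges (0,1,h); result: nodes: 0:v, 1:v, 2:v edges: (0,1,h)
common:
nodes: 0:v, 1:v, 2:v
edges: (0,1,h)


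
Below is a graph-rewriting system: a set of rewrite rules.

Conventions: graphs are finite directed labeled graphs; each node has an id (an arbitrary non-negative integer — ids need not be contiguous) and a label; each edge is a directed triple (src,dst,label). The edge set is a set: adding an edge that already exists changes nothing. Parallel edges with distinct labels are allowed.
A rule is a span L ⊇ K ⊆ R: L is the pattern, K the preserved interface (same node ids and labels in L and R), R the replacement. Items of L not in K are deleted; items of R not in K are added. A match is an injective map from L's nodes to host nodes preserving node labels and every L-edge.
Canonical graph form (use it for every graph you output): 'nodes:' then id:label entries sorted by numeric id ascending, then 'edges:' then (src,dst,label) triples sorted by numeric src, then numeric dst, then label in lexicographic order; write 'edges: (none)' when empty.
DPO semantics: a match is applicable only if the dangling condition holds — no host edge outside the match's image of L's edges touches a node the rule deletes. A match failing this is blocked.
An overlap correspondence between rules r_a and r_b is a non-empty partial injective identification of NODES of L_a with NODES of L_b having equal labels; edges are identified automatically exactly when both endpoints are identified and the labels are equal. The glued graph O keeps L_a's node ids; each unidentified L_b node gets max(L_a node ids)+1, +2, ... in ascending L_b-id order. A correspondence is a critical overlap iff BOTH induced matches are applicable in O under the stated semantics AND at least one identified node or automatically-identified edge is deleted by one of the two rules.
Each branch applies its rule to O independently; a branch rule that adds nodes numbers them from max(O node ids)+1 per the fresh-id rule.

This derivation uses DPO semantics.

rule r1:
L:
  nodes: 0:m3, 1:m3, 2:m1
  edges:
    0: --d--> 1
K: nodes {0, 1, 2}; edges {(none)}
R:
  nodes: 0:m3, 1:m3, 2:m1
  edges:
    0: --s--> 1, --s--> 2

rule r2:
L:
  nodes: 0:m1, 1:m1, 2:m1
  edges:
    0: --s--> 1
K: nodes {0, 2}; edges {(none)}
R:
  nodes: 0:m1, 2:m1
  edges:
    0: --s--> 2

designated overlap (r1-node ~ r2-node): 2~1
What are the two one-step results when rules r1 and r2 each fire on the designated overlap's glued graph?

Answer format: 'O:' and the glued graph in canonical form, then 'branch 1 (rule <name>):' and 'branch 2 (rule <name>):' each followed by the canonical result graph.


O:
nodes: 0:m3, 1:m3, 2:m1, 3:m1, 4:m1
edges: (0,1,d); (3,2,s)
branch 1 (rule r1):
nodes: 0:m3, 1:m3, 2:m1, 3:m1, 4:m1
edges: (0,1,s); (0,2,s); (3,2,s)
branch 2 (rule r2):
nodes: 0:m3, 1:m3, 3:m1, 4:m1
edges: (0,1,d); (3,4,s)


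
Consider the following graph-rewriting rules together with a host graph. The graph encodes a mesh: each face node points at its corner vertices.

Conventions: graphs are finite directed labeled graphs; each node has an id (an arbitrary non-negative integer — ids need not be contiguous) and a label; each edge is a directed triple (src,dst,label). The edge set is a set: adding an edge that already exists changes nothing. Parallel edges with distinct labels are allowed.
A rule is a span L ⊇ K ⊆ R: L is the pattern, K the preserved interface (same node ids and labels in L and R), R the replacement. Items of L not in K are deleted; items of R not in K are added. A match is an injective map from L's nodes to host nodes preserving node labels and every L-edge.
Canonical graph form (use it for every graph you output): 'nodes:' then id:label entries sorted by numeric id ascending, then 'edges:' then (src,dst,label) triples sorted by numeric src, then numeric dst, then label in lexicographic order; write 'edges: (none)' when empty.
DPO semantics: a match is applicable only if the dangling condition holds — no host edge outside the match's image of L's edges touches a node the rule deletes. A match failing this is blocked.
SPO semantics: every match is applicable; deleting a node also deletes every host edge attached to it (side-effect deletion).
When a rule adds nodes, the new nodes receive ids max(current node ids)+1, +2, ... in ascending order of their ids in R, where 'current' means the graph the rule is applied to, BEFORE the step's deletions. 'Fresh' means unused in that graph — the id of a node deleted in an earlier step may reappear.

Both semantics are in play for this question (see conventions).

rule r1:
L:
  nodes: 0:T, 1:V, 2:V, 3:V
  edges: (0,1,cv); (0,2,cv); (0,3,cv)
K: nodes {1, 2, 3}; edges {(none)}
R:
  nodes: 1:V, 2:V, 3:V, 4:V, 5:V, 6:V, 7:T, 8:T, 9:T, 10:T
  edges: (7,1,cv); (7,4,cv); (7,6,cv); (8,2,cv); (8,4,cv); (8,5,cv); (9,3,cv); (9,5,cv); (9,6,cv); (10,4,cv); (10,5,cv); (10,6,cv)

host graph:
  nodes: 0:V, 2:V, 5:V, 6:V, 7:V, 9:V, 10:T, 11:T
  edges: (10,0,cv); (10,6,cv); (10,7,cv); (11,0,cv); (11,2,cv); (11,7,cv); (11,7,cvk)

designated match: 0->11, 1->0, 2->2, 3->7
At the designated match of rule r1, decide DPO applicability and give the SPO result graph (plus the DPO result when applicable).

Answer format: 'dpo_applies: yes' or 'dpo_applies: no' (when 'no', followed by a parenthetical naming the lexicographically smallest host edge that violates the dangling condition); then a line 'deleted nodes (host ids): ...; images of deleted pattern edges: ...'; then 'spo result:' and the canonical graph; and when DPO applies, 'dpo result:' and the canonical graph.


dpo_applies: no
(the rule deletes node 11, which keeps host edge (11,7,cvk) outside the match image — the dangling condition fails, DPO blocks; SPO proceeds and side-deletes such edges)
deleted nodes (host ids): 11; images of deleted pattern edges: (11,0,cv); (11,2,cv); (11,7,cv)
spo result:
nodes: 0:V, 2:V, 5:V, 6:V, 7:V, 9:V, 10:T, 12:V, 13:V, 14:V, 15:T, 16:T, 17:T, 18:T
edges: (10,0,cv); (10,6,cv); (10,7,cv); (15,0,cv); (15,12,cv); (15,14,cv); (16,2,cv); (16,12,cv); (16,13,cv); (17,7,cv); (17,13,cv); (17,14,cv); (18,12,cv); (18,13,cv); (18,14,cv)


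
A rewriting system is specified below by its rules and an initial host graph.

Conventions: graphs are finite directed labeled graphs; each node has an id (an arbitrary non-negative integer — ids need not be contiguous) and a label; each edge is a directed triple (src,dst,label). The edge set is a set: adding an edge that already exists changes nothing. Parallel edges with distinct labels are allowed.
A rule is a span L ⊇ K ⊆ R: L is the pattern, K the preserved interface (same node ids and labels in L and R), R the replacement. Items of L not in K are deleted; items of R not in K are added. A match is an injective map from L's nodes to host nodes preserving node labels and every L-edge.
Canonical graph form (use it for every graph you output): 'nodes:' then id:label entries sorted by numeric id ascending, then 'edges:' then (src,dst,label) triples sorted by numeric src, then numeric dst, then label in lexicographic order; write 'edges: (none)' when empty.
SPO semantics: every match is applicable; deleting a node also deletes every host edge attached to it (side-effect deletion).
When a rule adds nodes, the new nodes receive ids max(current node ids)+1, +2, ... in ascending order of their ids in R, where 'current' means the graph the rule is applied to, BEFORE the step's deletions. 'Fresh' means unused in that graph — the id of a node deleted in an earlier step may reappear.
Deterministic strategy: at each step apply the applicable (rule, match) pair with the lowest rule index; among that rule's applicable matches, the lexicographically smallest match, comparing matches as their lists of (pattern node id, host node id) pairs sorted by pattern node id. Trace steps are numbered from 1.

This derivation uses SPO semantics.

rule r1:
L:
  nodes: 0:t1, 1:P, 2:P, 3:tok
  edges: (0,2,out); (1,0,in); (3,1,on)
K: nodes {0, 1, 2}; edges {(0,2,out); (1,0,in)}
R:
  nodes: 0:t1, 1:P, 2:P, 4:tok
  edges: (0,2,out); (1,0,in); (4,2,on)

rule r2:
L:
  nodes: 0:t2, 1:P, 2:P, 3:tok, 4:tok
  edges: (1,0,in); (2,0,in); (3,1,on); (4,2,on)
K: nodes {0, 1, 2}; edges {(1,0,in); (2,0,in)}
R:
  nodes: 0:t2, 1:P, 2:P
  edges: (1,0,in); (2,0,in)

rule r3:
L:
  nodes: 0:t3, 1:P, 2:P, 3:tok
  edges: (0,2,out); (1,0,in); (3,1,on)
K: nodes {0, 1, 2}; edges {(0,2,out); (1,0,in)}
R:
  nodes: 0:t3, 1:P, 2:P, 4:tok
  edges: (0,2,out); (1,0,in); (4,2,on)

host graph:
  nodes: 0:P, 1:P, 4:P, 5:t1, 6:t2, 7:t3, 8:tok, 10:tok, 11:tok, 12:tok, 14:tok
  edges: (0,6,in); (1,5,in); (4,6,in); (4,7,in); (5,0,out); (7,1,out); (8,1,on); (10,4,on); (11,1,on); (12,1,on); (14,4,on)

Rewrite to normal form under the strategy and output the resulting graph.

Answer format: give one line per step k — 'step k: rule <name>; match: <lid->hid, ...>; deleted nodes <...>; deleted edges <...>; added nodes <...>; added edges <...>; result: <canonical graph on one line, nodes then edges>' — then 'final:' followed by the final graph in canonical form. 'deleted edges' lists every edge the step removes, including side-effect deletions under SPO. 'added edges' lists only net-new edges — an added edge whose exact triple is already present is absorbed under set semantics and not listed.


step 1: rule r1; match: 0->5, 1->1, 2->0, 3->8; deleted nodes 8; deleted edges (8,1,on); added nodes 15; added edges (15,0,on); result: nodes: 0:P, 1:P, 4:P, 5:t1, 6:t2, 7:t3, 10:tok, 11:tok, 12:tok, 14:tok, 15:tok edges: (0,6,in); (1,5,in); (4,6,in); (4,7,in); (5,0,out); (7,1,out); (10,4,on); (11,1,on); (12,1,on); (14,4,on); (15,0,on)
step 2: rule r1; match: 0->5, 1->1, 2->0, 3->11; deleted nodes 11; deleted edges (11,1,on); added nodes 16; added edges (16,0,on); result: nodes: 0:P, 1:P, 4:P, 5:t1, 6:t2, 7:t3, 10:tok, 12:tok, 14:tok, 15:tok, 16:tok edges: (0,6,in); (1,5,in); (4,6,in); (4,7,in); (5,0,out); (7,1,out); (10,4,on); (12,1,on); (14,4,on); (15,0,on); (16,0,on)
step 3: rule r1; match: 0->5, 1->1, 2->0, 3->12; deleted nodes 12; deleted edges (12,1,on); added nodes 17; added edges (17,0,on); result: nodes: 0:P, 1:P, 4:P, 5:t1, 6:t2, 7:t3, 10:tok, 14:tok, 15:tok, 16:tok, 17:tok edges: (0,6,in); (1,5,in); (4,6,in); (4,7,in); (5,0,out); (7,1,out); (10,4,on); (14,4,on); (15,0,on); (16,0,on); (17,0,on)
step 4: rule r2; match: 0->6, 1->0, 2->4, 3->15, 4->10; deleted nodes 10, 15; deleted edges (10,4,on); (15,0,on); added nodes (none); added edges (none); result: nodes: 0:P, 1:P, 4:P, 5:t1, 6:t2, 7:t3, 14:tok, 16:tok, 17:tok edges: (0,6,in); (1,5,in); (4,6,in); (4,7,in); (5,0,out); (7,1,out); (14,4,on); (16,0,on); (17,0,on)
step 5: rule r2; match: 0->6, 1->0, 2->4, 3->16, 4->14; deleted nodes 14, 16; deleted edges (14,4,on); (16,0,on); added nodes (none); added edges (none); result: nodes: 0:P, 1:P, 4:P, 5:t1, 6:t2, 7:t3, 17:tok edges: (0,6,in); (1,5,in); (4,6,in); (4,7,in); (5,0,out); (7,1,out); (17,0,on)
final:
nodes: 0:P, 1:P, 4:P, 5:t1, 6:t2, 7:t3, 17:tok
edges: (0,6,in); (1,5,in); (4,6,in); (4,7,in); (5,0,out); (7,1,out); (17,0,on)
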